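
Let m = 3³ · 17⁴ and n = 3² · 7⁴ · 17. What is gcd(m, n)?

153

min exponent per shared prime: 3² · 17 = 153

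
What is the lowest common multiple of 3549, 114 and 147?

944034

3549 = 3 · 7 · 13²; 114 = 2 · 3 · 19; 147 = 3 · 7²
lcm takes max exponent of each prime: 2 · 3 · 7² · 13² · 19 = 944034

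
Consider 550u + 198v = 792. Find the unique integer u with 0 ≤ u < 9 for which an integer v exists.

Euclid: 550 = 2·198 + 154; 198 = 1·154 + 44; 154 = 3·44 + 22; 44 = 2·22 + 0 → gcd = 22; 792 = 22·36.
Back-substitution yields 550·(4) + 198·(-11) = 22, so one solution is u = 4·36 = 144, v = -11·36 = -396.
Solutions in u differ by 198/22 = 9; the one in [0, 9) is 144 mod 9 = 0.

0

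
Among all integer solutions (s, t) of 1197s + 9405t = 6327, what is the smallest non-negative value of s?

gcd(1197, 9405) = 171 (Euclid: 9405 = 7·1197 + 1026; 1197 = 1·1026 + 171; 1026 = 6·171 + 0), and 171 | 6327.
Extended Euclid: 1197·(8) + 9405·(-1) = 171. Scale by 37: s₀ = 296.
General solution s = s₀ + 55k; reducing mod 55 gives s = 21 (and t = -2).

21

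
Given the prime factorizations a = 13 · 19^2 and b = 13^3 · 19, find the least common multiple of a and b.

793117

max exponent per prime: 13^3 · 19^2 = 793117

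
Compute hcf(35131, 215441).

19

Euclid: 215441 = 6·35131 + 4655; 35131 = 7·4655 + 2546; 4655 = 1·2546 + 2109; 2546 = 1·2109 + 437; 2109 = 4·437 + 361; 437 = 1·361 + 76; 361 = 4·76 + 57; 76 = 1·57 + 19; 57 = 3·19 + 0. Last nonzero remainder: 19.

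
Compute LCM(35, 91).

gcd first: 91 = 2·35 + 21; 35 = 1·21 + 14; 21 = 1·14 + 7; 14 = 2·7 + 0 → gcd = 7
lcm = 35·91/gcd = 3185/7 = 455

455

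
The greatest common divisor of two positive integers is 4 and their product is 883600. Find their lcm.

220900

For any two positive integers, gcd × lcm equals their product. Hence lcm = 883600 / 4 = 220900.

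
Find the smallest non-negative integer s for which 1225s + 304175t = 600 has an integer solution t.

4470

gcd(1225, 304175) = 25 (Euclid: 304175 = 248·1225 + 375; 1225 = 3·375 + 100; 375 = 3·100 + 75; 100 = 1·75 + 25; 75 = 3·25 + 0), and 25 | 600.
Extended Euclid: 1225·(3228) + 304175·(-13) = 25. Scale by 24: s₀ = 77472.
General solution s = s₀ + 12167k; reducing mod 12167 gives s = 4470 (and t = -18).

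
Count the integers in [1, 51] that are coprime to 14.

Prime factors of 14: 2, 7. Count integers ≤ 51 divisible by none of them.
By inclusion–exclusion: 51 − ⌊51/2⌋ − ⌊51/7⌋ + ⌊51/14⌋ = 22.

22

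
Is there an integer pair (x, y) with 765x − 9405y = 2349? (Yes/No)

No

gcd(765, 9405): 9405 = 12·765 + 225; 765 = 3·225 + 90; 225 = 2·90 + 45; 90 = 2·45 + 0 → 45
45 does not divide 2349, so a solution does not exist.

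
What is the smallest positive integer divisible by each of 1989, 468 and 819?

55692

1989 = 3² · 13 · 17; 468 = 2² · 3² · 13; 819 = 3² · 7 · 13
lcm takes max exponent of each prime: 2² · 3² · 7 · 13 · 17 = 55692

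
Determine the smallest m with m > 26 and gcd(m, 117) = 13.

117 = 13·9. Any m with gcd(m, 117) = 13 is a multiple of 13, say 13s, with s coprime to 9.
Need s > 26/13, so s ≥ 3. First s ≥ 3 with gcd(s, 9) = 1 is s = 4. Thus m = 13·4 = 52.

52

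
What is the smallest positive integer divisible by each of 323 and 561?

10659

323 = 17 · 19; 561 = 3 · 11 · 17
max exponents: 3 · 11 · 17 · 19 = 10659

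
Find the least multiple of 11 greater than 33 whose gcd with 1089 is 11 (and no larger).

gcd(k, 1089) = 11 forces 11 | k; write k = 11s. Then gcd(11s, 11·99) = 11·gcd(s, 99), so need gcd(s, 99) = 1.
11s > 33 gives s ≥ 4. The least s ≥ 4 coprime to 99 is 4, so k = 11·4 = 44.

44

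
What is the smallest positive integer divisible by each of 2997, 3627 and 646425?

6673045275

lcm(2997, 3627) = 2997·3627/gcd = 10870119/9 = 1207791
lcm(1207791, 646425) = 1207791·646425/gcd = 780746297175/117 = 6673045275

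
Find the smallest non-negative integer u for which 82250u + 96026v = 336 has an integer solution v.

Euclid: 96026 = 1·82250 + 13776; 82250 = 5·13776 + 13370; 13776 = 1·13370 + 406; 13370 = 32·406 + 378; 406 = 1·378 + 28; 378 = 13·28 + 14; 28 = 2·14 + 0 → gcd = 14; 336 = 14·24.
Back-substitution yields 82250·(3311) + 96026·(-2836) = 14, so one solution is u = 3311·24 = 79464, v = -2836·24 = -68064.
Solutions in u differ by 96026/14 = 6859; the one in [0, 6859) is 79464 mod 6859 = 4015.

4015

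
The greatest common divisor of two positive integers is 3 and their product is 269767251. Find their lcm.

For any two positive integers, gcd × lcm equals their product. Hence lcm = 269767251 / 3 = 89922417.

89922417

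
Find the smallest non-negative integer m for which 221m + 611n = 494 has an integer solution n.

gcd(221, 611) = 13 (Euclid: 611 = 2·221 + 169; 221 = 1·169 + 52; 169 = 3·52 + 13; 52 = 4·13 + 0), and 13 | 494.
Extended Euclid: 221·(-11) + 611·(4) = 13. Scale by 38: m₀ = -418.
General solution m = m₀ + 47t; reducing mod 47 gives m = 5 (and n = -1).

5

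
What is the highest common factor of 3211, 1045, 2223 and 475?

gcd(3211, 1045): 3211 = 3·1045 + 76; 1045 = 13·76 + 57; 76 = 1·57 + 19; 57 = 3·19 + 0 → 19
gcd(19, 2223): 2223 = 117·19 + 0 → 19
gcd(19, 475): 475 = 25·19 + 0 → 19

19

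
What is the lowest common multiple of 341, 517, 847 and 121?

1234079

341 = 11 · 31; 517 = 11 · 47; 847 = 7 · 11²; 121 = 11²
lcm takes max exponent of each prime: 7 · 11² · 31 · 47 = 1234079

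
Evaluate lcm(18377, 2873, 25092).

4584032388

18377 = 17 · 23 · 47; 2873 = 13² · 17; 25092 = 2² · 3² · 17 · 41
lcm takes max exponent of each prime: 2² · 3² · 13² · 17 · 23 · 41 · 47 = 4584032388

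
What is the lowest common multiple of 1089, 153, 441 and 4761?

1089 = 3² · 11²; 153 = 3² · 17; 441 = 3² · 7²; 4761 = 3² · 23²
lcm takes max exponent of each prime: 3² · 7² · 11² · 17 · 23² = 479875473

479875473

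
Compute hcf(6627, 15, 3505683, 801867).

3

6627 = 3 · 47²; 15 = 3 · 5; 3505683 = 3 · 23² · 47²; 801867 = 3 · 11² · 47²
gcd takes min exponent of each prime: 3 = 3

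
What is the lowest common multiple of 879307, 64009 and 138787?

879307 = 11² · 13² · 43; 64009 = 11² · 23²; 138787 = 11² · 31 · 37
lcm takes max exponent of each prime: 11² · 13² · 23² · 31 · 37 · 43 = 533530953241

533530953241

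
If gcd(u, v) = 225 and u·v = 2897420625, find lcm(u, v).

12877425

Since gcd(u,v)·lcm(u,v) = uv, lcm = 2897420625/225 = 12877425.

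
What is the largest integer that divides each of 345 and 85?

5

345 = 3 · 5 · 23
85 = 5 · 17
Common: 5 = 5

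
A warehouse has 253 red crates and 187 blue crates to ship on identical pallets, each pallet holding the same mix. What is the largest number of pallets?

Euclid: 253 = 1·187 + 66; 187 = 2·66 + 55; 66 = 1·55 + 11; 55 = 5·11 + 0. Last nonzero remainder: 11.

11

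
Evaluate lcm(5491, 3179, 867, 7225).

4530075

lcm(5491, 3179) = 5491·3179/gcd = 17455889/289 = 60401
lcm(60401, 867) = 60401·867/gcd = 52367667/289 = 181203
lcm(181203, 7225) = 181203·7225/gcd = 1309191675/289 = 4530075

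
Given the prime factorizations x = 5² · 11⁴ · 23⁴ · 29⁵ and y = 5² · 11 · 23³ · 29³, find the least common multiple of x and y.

max exponent per prime: 5² · 11⁴ · 23⁴ · 29⁵ = 2100932420226276725

2100932420226276725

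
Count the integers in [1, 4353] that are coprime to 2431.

Prime factors of 2431: 11, 13, 17. Count integers ≤ 4353 divisible by none of them.
By inclusion–exclusion: 4353 − ⌊4353/11⌋ − ⌊4353/13⌋ − ⌊4353/17⌋ + ⌊4353/143⌋ + ⌊4353/187⌋ + ⌊4353/221⌋ − ⌊4353/2431⌋ = 3439.

3439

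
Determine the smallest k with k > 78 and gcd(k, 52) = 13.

gcd(k, 52) = 13 forces 13 | k; write k = 13s. Then gcd(13s, 13·4) = 13·gcd(s, 4), so need gcd(s, 4) = 1.
13s > 78 gives s ≥ 7. The least s ≥ 7 coprime to 4 is 7, so k = 13·7 = 91.

91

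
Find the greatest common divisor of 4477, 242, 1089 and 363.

121

gcd(4477, 242): 4477 = 18·242 + 121; 242 = 2·121 + 0 → 121
gcd(121, 1089): 1089 = 9·121 + 0 → 121
gcd(121, 363): 363 = 3·121 + 0 → 121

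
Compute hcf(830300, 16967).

830300 = 2² · 5² · 19² · 23
16967 = 19² · 47
Common: 19² = 361

361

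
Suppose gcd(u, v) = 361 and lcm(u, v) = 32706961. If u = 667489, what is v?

17689

u·v = gcd·lcm = 361·32706961 = 11807212921, so v = 11807212921/667489 = 17689.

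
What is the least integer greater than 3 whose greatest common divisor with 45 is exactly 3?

6

gcd(t, 45) = 3 forces 3 | t; write t = 3s. Then gcd(3s, 3·15) = 3·gcd(s, 15), so need gcd(s, 15) = 1.
3s > 3 gives s ≥ 2. The least s ≥ 2 coprime to 15 is 2, so t = 3·2 = 6.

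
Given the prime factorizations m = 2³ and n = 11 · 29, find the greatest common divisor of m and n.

min exponent per shared prime: (none) = 1

1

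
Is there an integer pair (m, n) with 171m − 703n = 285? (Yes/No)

Yes

By Bézout, 171m − 703n = 285 has integer solutions iff gcd(171, 703) | 285.
Euclid: 703 = 4·171 + 19; 171 = 9·19 + 0. gcd = 19; 285 mod 19 = 0. Yes.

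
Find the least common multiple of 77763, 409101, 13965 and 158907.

42012627195

77763 = 3 · 7² · 23²; 409101 = 3 · 7² · 11² · 23; 13965 = 3 · 5 · 7² · 19; 158907 = 3 · 7² · 23 · 47
lcm takes max exponent of each prime: 3 · 5 · 7² · 11² · 19 · 23² · 47 = 42012627195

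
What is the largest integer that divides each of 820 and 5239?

820 = 2² · 5 · 41
5239 = 13² · 31
Common: 1 = 1

1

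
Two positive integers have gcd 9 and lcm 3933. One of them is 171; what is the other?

a·b = gcd·lcm = 9·3933 = 35397, so b = 35397/171 = 207.

207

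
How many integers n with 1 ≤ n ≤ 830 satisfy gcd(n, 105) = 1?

105 = 3·5·7. Inclusion–exclusion on these primes:
830 − ⌊830/3⌋ − ⌊830/5⌋ − ⌊830/7⌋ + ⌊830/15⌋ + ⌊830/21⌋ + ⌊830/35⌋ − ⌊830/105⌋ = 380

380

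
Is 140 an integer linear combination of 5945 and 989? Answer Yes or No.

Yes

gcd(5945, 989): 5945 = 6·989 + 11; 989 = 89·11 + 10; 11 = 1·10 + 1; 10 = 10·1 + 0 → 1
1 divides 140, so a solution exists.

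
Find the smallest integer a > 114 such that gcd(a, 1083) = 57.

171

1083 = 57·19. Any a with gcd(a, 1083) = 57 is a multiple of 57, say 57s, with s coprime to 19.
Need s > 114/57, so s ≥ 3. First s ≥ 3 with gcd(s, 19) = 1 is s = 3. Thus a = 57·3 = 171.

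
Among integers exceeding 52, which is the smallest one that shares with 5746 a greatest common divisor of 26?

78

Multiples of 26 above 52: 26·3, 26·4, … . Need the cofactor coprime to 5746/26 = 221.
Checking s = 3, 4, … the first with gcd(s, 221) = 1 is s = 3, giving 78.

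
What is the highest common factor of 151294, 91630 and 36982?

gcd(151294, 91630): 151294 = 1·91630 + 59664; 91630 = 1·59664 + 31966; 59664 = 1·31966 + 27698; 31966 = 1·27698 + 4268; 27698 = 6·4268 + 2090; 4268 = 2·2090 + 88; 2090 = 23·88 + 66; 88 = 1·66 + 22; 66 = 3·22 + 0 → 22
gcd(22, 36982): 36982 = 1681·22 + 0 → 22

22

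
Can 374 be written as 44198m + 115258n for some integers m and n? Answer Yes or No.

gcd(44198, 115258): 115258 = 2·44198 + 26862; 44198 = 1·26862 + 17336; 26862 = 1·17336 + 9526; 17336 = 1·9526 + 7810; 9526 = 1·7810 + 1716; 7810 = 4·1716 + 946; 1716 = 1·946 + 770; 946 = 1·770 + 176; 770 = 4·176 + 66; 176 = 2·66 + 44; 66 = 1·44 + 22; 44 = 2·22 + 0 → 22
22 divides 374, so a solution exists.

Yes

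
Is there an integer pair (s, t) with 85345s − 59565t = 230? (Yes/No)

Yes

gcd(85345, 59565): 85345 = 1·59565 + 25780; 59565 = 2·25780 + 8005; 25780 = 3·8005 + 1765; 8005 = 4·1765 + 945; 1765 = 1·945 + 820; 945 = 1·820 + 125; 820 = 6·125 + 70; 125 = 1·70 + 55; 70 = 1·55 + 15; 55 = 3·15 + 10; 15 = 1·10 + 5; 10 = 2·5 + 0 → 5
5 divides 230, so a solution exists.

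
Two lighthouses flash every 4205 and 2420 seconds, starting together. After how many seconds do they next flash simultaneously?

2035220

4205 = 5 · 29²; 2420 = 2² · 5 · 11²
max exponents: 2² · 5 · 11² · 29² = 2035220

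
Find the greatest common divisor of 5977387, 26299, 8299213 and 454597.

3757

gcd(5977387, 26299): 5977387 = 227·26299 + 7514; 26299 = 3·7514 + 3757; 7514 = 2·3757 + 0 → 3757
gcd(3757, 8299213): 8299213 = 2209·3757 + 0 → 3757
gcd(3757, 454597): 454597 = 121·3757 + 0 → 3757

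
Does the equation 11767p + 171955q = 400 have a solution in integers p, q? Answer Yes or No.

gcd(11767, 171955): 171955 = 14·11767 + 7217; 11767 = 1·7217 + 4550; 7217 = 1·4550 + 2667; 4550 = 1·2667 + 1883; 2667 = 1·1883 + 784; 1883 = 2·784 + 315; 784 = 2·315 + 154; 315 = 2·154 + 7; 154 = 22·7 + 0 → 7
7 does not divide 400, so a solution does not exist.

No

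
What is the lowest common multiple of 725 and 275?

gcd first: 725 = 2·275 + 175; 275 = 1·175 + 100; 175 = 1·100 + 75; 100 = 1·75 + 25; 75 = 3·25 + 0 → gcd = 25
lcm = 725·275/gcd = 199375/25 = 7975

7975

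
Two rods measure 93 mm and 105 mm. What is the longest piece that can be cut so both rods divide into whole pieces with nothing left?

3

93 = 3 · 31
105 = 3 · 5 · 7
Common: 3 = 3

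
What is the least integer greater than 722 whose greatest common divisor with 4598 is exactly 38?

760

4598 = 38·121. Any x with gcd(x, 4598) = 38 is a multiple of 38, say 38s, with s coprime to 121.
Need s > 722/38, so s ≥ 20. First s ≥ 20 with gcd(s, 121) = 1 is s = 20. Thus x = 38·20 = 760.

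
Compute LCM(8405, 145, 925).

8405 = 5 · 41²; 145 = 5 · 29; 925 = 5² · 37
lcm takes max exponent of each prime: 5² · 29 · 37 · 41² = 45092825

45092825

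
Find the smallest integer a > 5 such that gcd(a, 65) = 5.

10

gcd(a, 65) = 5 forces 5 | a; write a = 5s. Then gcd(5s, 5·13) = 5·gcd(s, 13), so need gcd(s, 13) = 1.
5s > 5 gives s ≥ 2. The least s ≥ 2 coprime to 13 is 2, so a = 5·2 = 10.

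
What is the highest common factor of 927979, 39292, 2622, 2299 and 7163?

19

gcd(927979, 39292): 927979 = 23·39292 + 24263; 39292 = 1·24263 + 15029; 24263 = 1·15029 + 9234; 15029 = 1·9234 + 5795; 9234 = 1·5795 + 3439; 5795 = 1·3439 + 2356; 3439 = 1·2356 + 1083; 2356 = 2·1083 + 190; 1083 = 5·190 + 133; 190 = 1·133 + 57; 133 = 2·57 + 19; 57 = 3·19 + 0 → 19
gcd(19, 2622): 2622 = 138·19 + 0 → 19
gcd(19, 2299): 2299 = 121·19 + 0 → 19
gcd(19, 7163): 7163 = 377·19 + 0 → 19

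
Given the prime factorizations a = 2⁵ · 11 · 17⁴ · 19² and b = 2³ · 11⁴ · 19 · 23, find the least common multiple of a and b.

max exponent per prime: 2⁵ · 11⁴ · 17⁴ · 19² · 23 = 324901295013856

324901295013856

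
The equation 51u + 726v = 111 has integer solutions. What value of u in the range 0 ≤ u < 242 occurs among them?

173

gcd(51, 726) = 3 (Euclid: 726 = 14·51 + 12; 51 = 4·12 + 3; 12 = 4·3 + 0), and 3 | 111.
Extended Euclid: 51·(57) + 726·(-4) = 3. Scale by 37: u₀ = 2109.
General solution u = u₀ + 242t; reducing mod 242 gives u = 173 (and v = -12).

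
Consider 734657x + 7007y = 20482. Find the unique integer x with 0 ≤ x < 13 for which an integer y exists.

7

gcd(734657, 7007) = 539 (Euclid: 734657 = 104·7007 + 5929; 7007 = 1·5929 + 1078; 5929 = 5·1078 + 539; 1078 = 2·539 + 0), and 539 | 20482.
Extended Euclid: 734657·(6) + 7007·(-629) = 539. Scale by 38: x₀ = 228.
General solution x = x₀ + 13t; reducing mod 13 gives x = 7 (and y = -731).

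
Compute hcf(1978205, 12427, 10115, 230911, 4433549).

gcd(1978205, 12427): 1978205 = 159·12427 + 2312; 12427 = 5·2312 + 867; 2312 = 2·867 + 578; 867 = 1·578 + 289; 578 = 2·289 + 0 → 289
gcd(289, 10115): 10115 = 35·289 + 0 → 289
gcd(289, 230911): 230911 = 799·289 + 0 → 289
gcd(289, 4433549): 4433549 = 15341·289 + 0 → 289

289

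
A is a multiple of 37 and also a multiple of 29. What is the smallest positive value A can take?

1073

37 = 37; 29 = 29
max exponents: 29 · 37 = 1073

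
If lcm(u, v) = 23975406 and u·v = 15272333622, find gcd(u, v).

From gcd × lcm = uv: gcd = 15272333622 / 23975406 = 637.

637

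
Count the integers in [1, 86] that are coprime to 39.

Prime factors of 39: 3, 13. Count integers ≤ 86 divisible by none of them.
By inclusion–exclusion: 86 − ⌊86/3⌋ − ⌊86/13⌋ + ⌊86/39⌋ = 54.

54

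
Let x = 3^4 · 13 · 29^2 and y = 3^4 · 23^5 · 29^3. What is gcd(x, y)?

68121

min exponent per shared prime: 3^4 · 29^2 = 68121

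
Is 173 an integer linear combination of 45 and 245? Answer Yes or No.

gcd(45, 245): 245 = 5·45 + 20; 45 = 2·20 + 5; 20 = 4·5 + 0 → 5
5 does not divide 173, so a solution does not exist.

No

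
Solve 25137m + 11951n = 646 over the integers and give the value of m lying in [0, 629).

gcd(25137, 11951) = 19 (Euclid: 25137 = 2·11951 + 1235; 11951 = 9·1235 + 836; 1235 = 1·836 + 399; 836 = 2·399 + 38; 399 = 10·38 + 19; 38 = 2·19 + 0), and 19 | 646.
Extended Euclid: 25137·(300) + 11951·(-631) = 19. Scale by 34: m₀ = 10200.
General solution m = m₀ + 629t; reducing mod 629 gives m = 136 (and n = -286).

136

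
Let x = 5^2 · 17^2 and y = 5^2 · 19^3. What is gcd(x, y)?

25

min exponent per shared prime: 5^2 = 25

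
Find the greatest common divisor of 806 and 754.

26

Euclid: 806 = 1·754 + 52; 754 = 14·52 + 26; 52 = 2·26 + 0. Last nonzero remainder: 26.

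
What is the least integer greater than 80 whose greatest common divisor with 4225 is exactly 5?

gcd(k, 4225) = 5 forces 5 | k; write k = 5s. Then gcd(5s, 5·845) = 5·gcd(s, 845), so need gcd(s, 845) = 1.
5s > 80 gives s ≥ 17. The least s ≥ 17 coprime to 845 is 17, so k = 5·17 = 85.

85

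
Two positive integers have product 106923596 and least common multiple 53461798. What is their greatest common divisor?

gcd·lcm = product, so gcd = 106923596/53461798 = 2.

2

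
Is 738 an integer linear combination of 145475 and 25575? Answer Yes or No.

No

By Bézout, 145475s + 25575t = 738 has integer solutions iff gcd(145475, 25575) | 738.
Euclid: 145475 = 5·25575 + 17600; 25575 = 1·17600 + 7975; 17600 = 2·7975 + 1650; 7975 = 4·1650 + 1375; 1650 = 1·1375 + 275; 1375 = 5·275 + 0. gcd = 275; 738 mod 275 = 188. No.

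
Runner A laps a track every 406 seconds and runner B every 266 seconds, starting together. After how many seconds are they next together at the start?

7714

406 = 2 · 7 · 29; 266 = 2 · 7 · 19
max exponents: 2 · 7 · 19 · 29 = 7714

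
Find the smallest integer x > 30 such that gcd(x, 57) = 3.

Multiples of 3 above 30: 3·11, 3·12, … . Need the cofactor coprime to 57/3 = 19.
Checking s = 11, 12, … the first with gcd(s, 19) = 1 is s = 11, giving 33.

33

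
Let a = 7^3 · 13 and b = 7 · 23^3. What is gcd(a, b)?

min exponent per shared prime: 7 = 7

7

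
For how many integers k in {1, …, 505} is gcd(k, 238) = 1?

Prime factors of 238: 2, 7, 17. Count integers ≤ 505 divisible by none of them.
By inclusion–exclusion: 505 − ⌊505/2⌋ − ⌊505/7⌋ − ⌊505/17⌋ + ⌊505/14⌋ + ⌊505/34⌋ + ⌊505/119⌋ − ⌊505/238⌋ = 204.

204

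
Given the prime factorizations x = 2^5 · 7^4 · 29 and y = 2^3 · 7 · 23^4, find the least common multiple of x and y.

623521567648

max exponent per prime: 2^5 · 7^4 · 23^4 · 29 = 623521567648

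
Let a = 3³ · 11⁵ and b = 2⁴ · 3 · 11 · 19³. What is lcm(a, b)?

477208285488

max exponent per prime: 2⁴ · 3³ · 11⁵ · 19³ = 477208285488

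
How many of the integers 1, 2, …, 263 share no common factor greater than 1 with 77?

206

Prime factors of 77: 7, 11. Count integers ≤ 263 divisible by none of them.
By inclusion–exclusion: 263 − ⌊263/7⌋ − ⌊263/11⌋ + ⌊263/77⌋ = 206.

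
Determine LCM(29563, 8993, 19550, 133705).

29563 = 17 · 37 · 47; 8993 = 17 · 23²; 19550 = 2 · 5² · 17 · 23; 133705 = 5 · 11² · 13 · 17
lcm takes max exponent of each prime: 2 · 5² · 11² · 13 · 17 · 23² · 37 · 47 = 1229993743550

1229993743550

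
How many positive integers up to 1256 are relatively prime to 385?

782

385 = 5·7·11. Inclusion–exclusion on these primes:
1256 − ⌊1256/5⌋ − ⌊1256/7⌋ − ⌊1256/11⌋ + ⌊1256/35⌋ + ⌊1256/55⌋ + ⌊1256/77⌋ − ⌊1256/385⌋ = 782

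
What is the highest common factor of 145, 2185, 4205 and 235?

5

gcd(145, 2185): 2185 = 15·145 + 10; 145 = 14·10 + 5; 10 = 2·5 + 0 → 5
gcd(5, 4205): 4205 = 841·5 + 0 → 5
gcd(5, 235): 235 = 47·5 + 0 → 5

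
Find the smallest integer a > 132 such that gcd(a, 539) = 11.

gcd(a, 539) = 11 forces 11 | a; write a = 11s. Then gcd(11s, 11·49) = 11·gcd(s, 49), so need gcd(s, 49) = 1.
11s > 132 gives s ≥ 13. The least s ≥ 13 coprime to 49 is 13, so a = 11·13 = 143.

143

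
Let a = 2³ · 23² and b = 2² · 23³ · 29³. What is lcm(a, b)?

2373927704

max exponent per prime: 2³ · 23³ · 29³ = 2373927704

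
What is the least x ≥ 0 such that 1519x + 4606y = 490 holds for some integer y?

64

gcd(1519, 4606) = 49 (Euclid: 4606 = 3·1519 + 49; 1519 = 31·49 + 0), and 49 | 490.
Extended Euclid: 1519·(-3) + 4606·(1) = 49. Scale by 10: x₀ = -30.
General solution x = x₀ + 94t; reducing mod 94 gives x = 64 (and y = -21).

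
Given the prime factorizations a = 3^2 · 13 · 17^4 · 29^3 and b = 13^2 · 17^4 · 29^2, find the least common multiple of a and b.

3098267370549

max exponent per prime: 3^2 · 13^2 · 17^4 · 29^3 = 3098267370549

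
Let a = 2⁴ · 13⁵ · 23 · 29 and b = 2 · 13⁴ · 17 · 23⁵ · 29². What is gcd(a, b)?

38100374

min exponent per shared prime: 2 · 13⁴ · 23 · 29 = 38100374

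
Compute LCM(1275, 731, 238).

767550

1275 = 3 · 5² · 17; 731 = 17 · 43; 238 = 2 · 7 · 17
lcm takes max exponent of each prime: 2 · 3 · 5² · 7 · 17 · 43 = 767550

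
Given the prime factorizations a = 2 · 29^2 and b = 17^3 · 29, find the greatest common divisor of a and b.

29

min exponent per shared prime: 29 = 29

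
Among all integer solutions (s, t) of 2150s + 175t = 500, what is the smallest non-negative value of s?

3

Euclid: 2150 = 12·175 + 50; 175 = 3·50 + 25; 50 = 2·25 + 0 → gcd = 25; 500 = 25·20.
Back-substitution yields 2150·(-3) + 175·(37) = 25, so one solution is s = -3·20 = -60, t = 37·20 = 740.
Solutions in s differ by 175/25 = 7; the one in [0, 7) is -60 mod 7 = 3.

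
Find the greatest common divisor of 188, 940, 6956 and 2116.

gcd(188, 940): 940 = 5·188 + 0 → 188
gcd(188, 6956): 6956 = 37·188 + 0 → 188
gcd(188, 2116): 2116 = 11·188 + 48; 188 = 3·48 + 44; 48 = 1·44 + 4; 44 = 11·4 + 0 → 4

4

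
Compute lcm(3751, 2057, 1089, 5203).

3751 = 11² · 31; 2057 = 11² · 17; 1089 = 3² · 11²; 5203 = 11² · 43
lcm takes max exponent of each prime: 3² · 11² · 17 · 31 · 43 = 24677829

24677829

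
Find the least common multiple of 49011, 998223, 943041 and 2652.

lcm(49011, 998223) = 49011·998223/gcd = 48923907453/51 = 959292303
lcm(959292303, 943041) = 959292303·943041/gcd = 904651972713423/51 = 17738273974773
lcm(17738273974773, 2652) = 17738273974773·2652/gcd = 47041902581097996/51 = 922390246688196

922390246688196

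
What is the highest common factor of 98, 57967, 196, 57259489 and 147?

49

gcd(98, 57967): 57967 = 591·98 + 49; 98 = 2·49 + 0 → 49
gcd(49, 196): 196 = 4·49 + 0 → 49
gcd(49, 57259489): 57259489 = 1168561·49 + 0 → 49
gcd(49, 147): 147 = 3·49 + 0 → 49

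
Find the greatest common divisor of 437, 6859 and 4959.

gcd(437, 6859): 6859 = 15·437 + 304; 437 = 1·304 + 133; 304 = 2·133 + 38; 133 = 3·38 + 19; 38 = 2·19 + 0 → 19
gcd(19, 4959): 4959 = 261·19 + 0 → 19

19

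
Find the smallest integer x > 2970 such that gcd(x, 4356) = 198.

3366

gcd(x, 4356) = 198 forces 198 | x; write x = 198s. Then gcd(198s, 198·22) = 198·gcd(s, 22), so need gcd(s, 22) = 1.
198s > 2970 gives s ≥ 16. The least s ≥ 16 coprime to 22 is 17, so x = 198·17 = 3366.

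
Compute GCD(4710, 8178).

6

Euclid: 8178 = 1·4710 + 3468; 4710 = 1·3468 + 1242; 3468 = 2·1242 + 984; 1242 = 1·984 + 258; 984 = 3·258 + 210; 258 = 1·210 + 48; 210 = 4·48 + 18; 48 = 2·18 + 12; 18 = 1·12 + 6; 12 = 2·6 + 0. Last nonzero remainder: 6.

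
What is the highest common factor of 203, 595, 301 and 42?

gcd(203, 595): 595 = 2·203 + 189; 203 = 1·189 + 14; 189 = 13·14 + 7; 14 = 2·7 + 0 → 7
gcd(7, 301): 301 = 43·7 + 0 → 7
gcd(7, 42): 42 = 6·7 + 0 → 7

7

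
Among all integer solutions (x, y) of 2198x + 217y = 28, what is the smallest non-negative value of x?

1

Reduce mod 217: 2198x ≡ 28 (mod 217). With g = gcd(2198, 217) = 7 dividing 28, divide through: 314x ≡ 4 (mod 31).
Since gcd(314, 31) = 1, x ≡ 4·(314)⁻¹ ≡ 1 (mod 31). Smallest non-negative: 1.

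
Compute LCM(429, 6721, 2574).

120978

429 = 3 · 11 · 13; 6721 = 11 · 13 · 47; 2574 = 2 · 3² · 11 · 13
lcm takes max exponent of each prime: 2 · 3² · 11 · 13 · 47 = 120978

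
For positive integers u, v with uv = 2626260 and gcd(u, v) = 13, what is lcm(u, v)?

gcd·lcm = product, so lcm = 2626260/13 = 202020.

202020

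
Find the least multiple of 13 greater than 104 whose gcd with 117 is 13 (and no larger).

gcd(t, 117) = 13 forces 13 | t; write t = 13s. Then gcd(13s, 13·9) = 13·gcd(s, 9), so need gcd(s, 9) = 1.
13s > 104 gives s ≥ 9. The least s ≥ 9 coprime to 9 is 10, so t = 13·10 = 130.

130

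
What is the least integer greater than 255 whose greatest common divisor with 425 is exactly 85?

340

425 = 85·5. Any k with gcd(k, 425) = 85 is a multiple of 85, say 85s, with s coprime to 5.
Need s > 255/85, so s ≥ 4. First s ≥ 4 with gcd(s, 5) = 1 is s = 4. Thus k = 85·4 = 340.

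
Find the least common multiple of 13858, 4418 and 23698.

13858 = 2 · 13² · 41; 4418 = 2 · 47²; 23698 = 2 · 17² · 41
lcm takes max exponent of each prime: 2 · 13² · 17² · 41 · 47² = 8846961058

8846961058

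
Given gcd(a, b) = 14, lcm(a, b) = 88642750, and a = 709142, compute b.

a·b = gcd·lcm = 14·88642750 = 1240998500, so b = 1240998500/709142 = 1750.

1750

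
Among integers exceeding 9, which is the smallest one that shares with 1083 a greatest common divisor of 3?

12

Multiples of 3 above 9: 3·4, 3·5, … . Need the cofactor coprime to 1083/3 = 361.
Checking s = 4, 5, … the first with gcd(s, 361) = 1 is s = 4, giving 12.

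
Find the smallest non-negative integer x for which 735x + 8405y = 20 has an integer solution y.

1155

Reduce mod 8405: 735x ≡ 20 (mod 8405). With g = gcd(735, 8405) = 5 dividing 20, divide through: 147x ≡ 4 (mod 1681).
Since gcd(147, 1681) = 1, x ≡ 4·(147)⁻¹ ≡ 1155 (mod 1681). Smallest non-negative: 1155.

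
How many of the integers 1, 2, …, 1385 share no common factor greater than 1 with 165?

672

165 = 3·5·11. Inclusion–exclusion on these primes:
1385 − ⌊1385/3⌋ − ⌊1385/5⌋ − ⌊1385/11⌋ + ⌊1385/15⌋ + ⌊1385/33⌋ + ⌊1385/55⌋ − ⌊1385/165⌋ = 672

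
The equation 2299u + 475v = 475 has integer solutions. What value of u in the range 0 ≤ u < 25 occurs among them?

Reduce mod 475: 2299u ≡ 475 (mod 475). With g = gcd(2299, 475) = 19 dividing 475, divide through: 121u ≡ 25 (mod 25).
Since gcd(121, 25) = 1, u ≡ 25·(121)⁻¹ ≡ 0 (mod 25). Smallest non-negative: 0.

0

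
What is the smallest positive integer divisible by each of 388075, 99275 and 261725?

388075 = 5² · 19² · 43; 99275 = 5² · 11 · 19²; 261725 = 5² · 19² · 29
lcm takes max exponent of each prime: 5² · 11 · 19² · 29 · 43 = 123795925

123795925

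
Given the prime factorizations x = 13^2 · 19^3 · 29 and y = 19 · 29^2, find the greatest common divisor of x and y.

min exponent per shared prime: 19 · 29 = 551

551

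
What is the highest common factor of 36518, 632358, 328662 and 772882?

36518 = 2 · 19 · 31²; 632358 = 2 · 3² · 19 · 43²; 328662 = 2 · 3² · 19 · 31²; 772882 = 2 · 11 · 19 · 43²
gcd takes min exponent of each prime: 2 · 19 = 38

38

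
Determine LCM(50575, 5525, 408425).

631833475

lcm(50575, 5525) = 50575·5525/gcd = 279426875/425 = 657475
lcm(657475, 408425) = 657475·408425/gcd = 268529226875/425 = 631833475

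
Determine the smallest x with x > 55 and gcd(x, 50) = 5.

65

gcd(x, 50) = 5 forces 5 | x; write x = 5s. Then gcd(5s, 5·10) = 5·gcd(s, 10), so need gcd(s, 10) = 1.
5s > 55 gives s ≥ 12. The least s ≥ 12 coprime to 10 is 13, so x = 5·13 = 65.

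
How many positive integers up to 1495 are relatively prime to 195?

736

Prime factors of 195: 3, 5, 13. Count integers ≤ 1495 divisible by none of them.
By inclusion–exclusion: 1495 − ⌊1495/3⌋ − ⌊1495/5⌋ − ⌊1495/13⌋ + ⌊1495/15⌋ + ⌊1495/39⌋ + ⌊1495/65⌋ − ⌊1495/195⌋ = 736.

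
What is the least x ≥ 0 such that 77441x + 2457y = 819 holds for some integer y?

gcd(77441, 2457) = 91 (Euclid: 77441 = 31·2457 + 1274; 2457 = 1·1274 + 1183; 1274 = 1·1183 + 91; 1183 = 13·91 + 0), and 91 | 819.
Extended Euclid: 77441·(2) + 2457·(-63) = 91. Scale by 9: x₀ = 18.
General solution x = x₀ + 27t; reducing mod 27 gives x = 18 (and y = -567).

18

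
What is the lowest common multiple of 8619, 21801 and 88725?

64857975

8619 = 3 · 13² · 17; 21801 = 3 · 13² · 43; 88725 = 3 · 5² · 7 · 13²
lcm takes max exponent of each prime: 3 · 5² · 7 · 13² · 17 · 43 = 64857975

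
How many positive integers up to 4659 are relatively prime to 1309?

Prime factors of 1309: 7, 11, 17. Count integers ≤ 4659 divisible by none of them.
By inclusion–exclusion: 4659 − ⌊4659/7⌋ − ⌊4659/11⌋ − ⌊4659/17⌋ + ⌊4659/77⌋ + ⌊4659/119⌋ + ⌊4659/187⌋ − ⌊4659/1309⌋ = 3417.

3417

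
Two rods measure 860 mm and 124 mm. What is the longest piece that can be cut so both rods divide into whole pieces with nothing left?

4

Euclid: 860 = 6·124 + 116; 124 = 1·116 + 8; 116 = 14·8 + 4; 8 = 2·4 + 0. Last nonzero remainder: 4.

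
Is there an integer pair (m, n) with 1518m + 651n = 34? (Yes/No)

By Bézout, 1518m + 651n = 34 has integer solutions iff gcd(1518, 651) | 34.
Euclid: 1518 = 2·651 + 216; 651 = 3·216 + 3; 216 = 72·3 + 0. gcd = 3; 34 mod 3 = 1. No.

No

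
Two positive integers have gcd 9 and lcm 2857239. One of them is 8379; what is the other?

3069

p·q = gcd·lcm = 9·2857239 = 25715151, so q = 25715151/8379 = 3069.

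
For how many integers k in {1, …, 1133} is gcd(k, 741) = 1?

Prime factors of 741: 3, 13, 19. Count integers ≤ 1133 divisible by none of them.
By inclusion–exclusion: 1133 − ⌊1133/3⌋ − ⌊1133/13⌋ − ⌊1133/19⌋ + ⌊1133/39⌋ + ⌊1133/57⌋ + ⌊1133/247⌋ − ⌊1133/741⌋ = 661.

661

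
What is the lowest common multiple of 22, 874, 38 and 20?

96140

22 = 2 · 11; 874 = 2 · 19 · 23; 38 = 2 · 19; 20 = 2² · 5
lcm takes max exponent of each prime: 2² · 5 · 11 · 19 · 23 = 96140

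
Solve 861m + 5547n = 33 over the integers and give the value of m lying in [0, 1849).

Euclid: 5547 = 6·861 + 381; 861 = 2·381 + 99; 381 = 3·99 + 84; 99 = 1·84 + 15; 84 = 5·15 + 9; 15 = 1·9 + 6; 9 = 1·6 + 3; 6 = 2·3 + 0 → gcd = 3; 33 = 3·11.
Back-substitution yields 861·(-728) + 5547·(113) = 3, so one solution is m = -728·11 = -8008, n = 113·11 = 1243.
Solutions in m differ by 5547/3 = 1849; the one in [0, 1849) is -8008 mod 1849 = 1237.

1237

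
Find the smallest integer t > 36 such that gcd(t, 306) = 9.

Multiples of 9 above 36: 9·5, 9·6, … . Need the cofactor coprime to 306/9 = 34.
Checking s = 5, 6, … the first with gcd(s, 34) = 1 is s = 5, giving 45.

45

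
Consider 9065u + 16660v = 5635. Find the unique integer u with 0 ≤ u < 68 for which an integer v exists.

Euclid: 16660 = 1·9065 + 7595; 9065 = 1·7595 + 1470; 7595 = 5·1470 + 245; 1470 = 6·245 + 0 → gcd = 245; 5635 = 245·23.
Back-substitution yields 9065·(-11) + 16660·(6) = 245, so one solution is u = -11·23 = -253, v = 6·23 = 138.
Solutions in u differ by 16660/245 = 68; the one in [0, 68) is -253 mod 68 = 19.

19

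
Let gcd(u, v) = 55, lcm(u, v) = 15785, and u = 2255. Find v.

Using uv = gcd(u,v)·lcm(u,v) = 55·15785 = 868175, we get v = 868175/2255 = 385.

385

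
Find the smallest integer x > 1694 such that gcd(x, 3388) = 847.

3388 = 847·4. Any x with gcd(x, 3388) = 847 is a multiple of 847, say 847s, with s coprime to 4.
Need s > 1694/847, so s ≥ 3. First s ≥ 3 with gcd(s, 4) = 1 is s = 3. Thus x = 847·3 = 2541.

2541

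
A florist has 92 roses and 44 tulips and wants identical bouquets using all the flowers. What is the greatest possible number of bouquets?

Euclid: 92 = 2·44 + 4; 44 = 11·4 + 0. Last nonzero remainder: 4.

4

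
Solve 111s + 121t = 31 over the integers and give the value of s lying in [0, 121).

gcd(111, 121) = 1 (Euclid: 121 = 1·111 + 10; 111 = 11·10 + 1; 10 = 10·1 + 0), and 1 | 31.
Extended Euclid: 111·(12) + 121·(-11) = 1. Scale by 31: s₀ = 372.
General solution s = s₀ + 121k; reducing mod 121 gives s = 9 (and t = -8).

9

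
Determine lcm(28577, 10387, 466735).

479379317885

28577 = 17 · 41²; 10387 = 13 · 17 · 47; 466735 = 5 · 17³ · 19
lcm takes max exponent of each prime: 5 · 13 · 17³ · 19 · 41² · 47 = 479379317885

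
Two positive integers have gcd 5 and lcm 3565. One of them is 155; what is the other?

Using mn = gcd(m,n)·lcm(m,n) = 5·3565 = 17825, we get n = 17825/155 = 115.

115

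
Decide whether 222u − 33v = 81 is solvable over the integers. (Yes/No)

Yes

By Bézout, 222u − 33v = 81 has integer solutions iff gcd(222, 33) | 81.
Euclid: 222 = 6·33 + 24; 33 = 1·24 + 9; 24 = 2·9 + 6; 9 = 1·6 + 3; 6 = 2·3 + 0. gcd = 3; 81 mod 3 = 0. Yes.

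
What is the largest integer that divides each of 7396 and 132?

7396 = 2² · 43²
132 = 2² · 3 · 11
Common: 2² = 4

4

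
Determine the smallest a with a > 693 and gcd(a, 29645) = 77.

gcd(a, 29645) = 77 forces 77 | a; write a = 77s. Then gcd(77s, 77·385) = 77·gcd(s, 385), so need gcd(s, 385) = 1.
77s > 693 gives s ≥ 10. The least s ≥ 10 coprime to 385 is 12, so a = 77·12 = 924.

924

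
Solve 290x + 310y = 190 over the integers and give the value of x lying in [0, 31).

6

gcd(290, 310) = 10 (Euclid: 310 = 1·290 + 20; 290 = 14·20 + 10; 20 = 2·10 + 0), and 10 | 190.
Extended Euclid: 290·(15) + 310·(-14) = 10. Scale by 19: x₀ = 285.
General solution x = x₀ + 31t; reducing mod 31 gives x = 6 (and y = -5).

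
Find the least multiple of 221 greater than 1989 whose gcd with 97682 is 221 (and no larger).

2431

gcd(a, 97682) = 221 forces 221 | a; write a = 221s. Then gcd(221s, 221·442) = 221·gcd(s, 442), so need gcd(s, 442) = 1.
221s > 1989 gives s ≥ 10. The least s ≥ 10 coprime to 442 is 11, so a = 221·11 = 2431.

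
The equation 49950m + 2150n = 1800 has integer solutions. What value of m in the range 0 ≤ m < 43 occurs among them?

38

Euclid: 49950 = 23·2150 + 500; 2150 = 4·500 + 150; 500 = 3·150 + 50; 150 = 3·50 + 0 → gcd = 50; 1800 = 50·36.
Back-substitution yields 49950·(13) + 2150·(-302) = 50, so one solution is m = 13·36 = 468, n = -302·36 = -10872.
Solutions in m differ by 2150/50 = 43; the one in [0, 43) is 468 mod 43 = 38.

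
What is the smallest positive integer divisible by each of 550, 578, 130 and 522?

539317350

lcm(550, 578) = 550·578/gcd = 317900/2 = 158950
lcm(158950, 130) = 158950·130/gcd = 20663500/10 = 2066350
lcm(2066350, 522) = 2066350·522/gcd = 1078634700/2 = 539317350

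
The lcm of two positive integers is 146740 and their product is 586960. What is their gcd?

gcd·lcm = product, so gcd = 586960/146740 = 4.

4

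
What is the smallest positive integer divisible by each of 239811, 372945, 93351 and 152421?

239811 = 3 · 11 · 13² · 43; 372945 = 3 · 5 · 23² · 47; 93351 = 3 · 29² · 37; 152421 = 3 · 23 · 47²
lcm takes max exponent of each prime: 3 · 5 · 11 · 13² · 23² · 29² · 37 · 43 · 47² = 43600172967958035

43600172967958035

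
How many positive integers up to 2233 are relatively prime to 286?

Prime factors of 286: 2, 11, 13. Count integers ≤ 2233 divisible by none of them.
By inclusion–exclusion: 2233 − ⌊2233/2⌋ − ⌊2233/11⌋ − ⌊2233/13⌋ + ⌊2233/22⌋ + ⌊2233/26⌋ + ⌊2233/143⌋ − ⌊2233/286⌋ = 937.

937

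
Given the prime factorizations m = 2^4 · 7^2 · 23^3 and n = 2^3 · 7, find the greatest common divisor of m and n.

56

min exponent per shared prime: 2^3 · 7 = 56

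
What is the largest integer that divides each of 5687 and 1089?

Euclid: 5687 = 5·1089 + 242; 1089 = 4·242 + 121; 242 = 2·121 + 0. Last nonzero remainder: 121.

121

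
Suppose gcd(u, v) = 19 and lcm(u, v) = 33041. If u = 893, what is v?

u·v = gcd·lcm = 19·33041 = 627779, so v = 627779/893 = 703.

703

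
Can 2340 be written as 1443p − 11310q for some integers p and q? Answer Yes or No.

By Bézout, 1443p − 11310q = 2340 has integer solutions iff gcd(1443, 11310) | 2340.
Euclid: 11310 = 7·1443 + 1209; 1443 = 1·1209 + 234; 1209 = 5·234 + 39; 234 = 6·39 + 0. gcd = 39; 2340 mod 39 = 0. Yes.

Yes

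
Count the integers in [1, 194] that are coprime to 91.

155

91 = 7·13. Inclusion–exclusion on these primes:
194 − ⌊194/7⌋ − ⌊194/13⌋ + ⌊194/91⌋ = 155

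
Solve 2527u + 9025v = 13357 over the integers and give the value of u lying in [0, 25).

16

Reduce mod 9025: 2527u ≡ 13357 (mod 9025). With g = gcd(2527, 9025) = 361 dividing 13357, divide through: 7u ≡ 37 (mod 25).
Since gcd(7, 25) = 1, u ≡ 37·(7)⁻¹ ≡ 16 (mod 25). Smallest non-negative: 16.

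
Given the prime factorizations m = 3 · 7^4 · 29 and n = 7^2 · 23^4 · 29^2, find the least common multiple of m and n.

max exponent per prime: 3 · 7^4 · 23^4 · 29^2 = 1695199262043

1695199262043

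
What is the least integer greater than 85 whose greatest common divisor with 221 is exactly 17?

Multiples of 17 above 85: 17·6, 17·7, … . Need the cofactor coprime to 221/17 = 13.
Checking s = 6, 7, … the first with gcd(s, 13) = 1 is s = 6, giving 102.

102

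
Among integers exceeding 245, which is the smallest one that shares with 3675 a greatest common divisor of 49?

343

gcd(m, 3675) = 49 forces 49 | m; write m = 49s. Then gcd(49s, 49·75) = 49·gcd(s, 75), so need gcd(s, 75) = 1.
49s > 245 gives s ≥ 6. The least s ≥ 6 coprime to 75 is 7, so m = 49·7 = 343.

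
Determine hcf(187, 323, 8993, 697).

gcd(187, 323): 323 = 1·187 + 136; 187 = 1·136 + 51; 136 = 2·51 + 34; 51 = 1·34 + 17; 34 = 2·17 + 0 → 17
gcd(17, 8993): 8993 = 529·17 + 0 → 17
gcd(17, 697): 697 = 41·17 + 0 → 17

17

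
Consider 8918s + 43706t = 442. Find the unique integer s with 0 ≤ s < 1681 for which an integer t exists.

Euclid: 43706 = 4·8918 + 8034; 8918 = 1·8034 + 884; 8034 = 9·884 + 78; 884 = 11·78 + 26; 78 = 3·26 + 0 → gcd = 26; 442 = 26·17.
Back-substitution yields 8918·(544) + 43706·(-111) = 26, so one solution is s = 544·17 = 9248, t = -111·17 = -1887.
Solutions in s differ by 43706/26 = 1681; the one in [0, 1681) is 9248 mod 1681 = 843.

843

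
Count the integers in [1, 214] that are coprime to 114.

67

114 = 2·3·19. Inclusion–exclusion on these primes:
214 − ⌊214/2⌋ − ⌊214/3⌋ − ⌊214/19⌋ + ⌊214/6⌋ + ⌊214/38⌋ + ⌊214/57⌋ − ⌊214/114⌋ = 67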